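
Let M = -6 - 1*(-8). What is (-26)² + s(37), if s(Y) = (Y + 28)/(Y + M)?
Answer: 2033/3 ≈ 677.67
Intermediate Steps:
M = 2 (M = -6 + 8 = 2)
s(Y) = (28 + Y)/(2 + Y) (s(Y) = (Y + 28)/(Y + 2) = (28 + Y)/(2 + Y))
(-26)² + s(37) = (-26)² + (28 + 37)/(2 + 37) = 676 + 65/39 = 676 + (1/39)*65 = 676 + 5/3 = 2033/3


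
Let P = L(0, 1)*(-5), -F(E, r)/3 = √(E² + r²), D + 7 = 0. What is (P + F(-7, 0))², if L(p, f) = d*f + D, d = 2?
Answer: 16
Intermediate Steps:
D = -7 (D = -7 + 0 = -7)
F(E, r) = -3*√(E² + r²)
L(p, f) = -7 + 2*f (L(p, f) = 2*f - 7 = -7 + 2*f)
P = 25 (P = (-7 + 2*1)*(-5) = (-7 + 2)*(-5) = -5*(-5) = 25)
(P + F(-7, 0))² = (25 - 3*√((-7)² + 0²))² = (25 - 3*√(49 + 0))² = (25 - 3*√49)² = (25 - 3*7)² = (25 - 21)² = 4² = 16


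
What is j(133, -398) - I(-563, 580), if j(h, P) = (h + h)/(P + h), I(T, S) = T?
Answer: 148929/265 ≈ 562.00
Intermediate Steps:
j(h, P) = 2*h/(P + h) (j(h, P) = (2*h)/(P + h) = 2*h/(P + h))
j(133, -398) - I(-563, 580) = 2*133/(-398 + 133) - 1*(-563) = 2*133/(-265) + 563 = 2*133*(-1/265) + 563 = -266/265 + 563 = 148929/265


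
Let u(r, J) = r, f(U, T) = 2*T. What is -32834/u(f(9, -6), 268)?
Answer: 16417/6 ≈ 2736.2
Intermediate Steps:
-32834/u(f(9, -6), 268) = -32834/(2*(-6)) = -32834/(-12) = -32834*(-1/12) = 16417/6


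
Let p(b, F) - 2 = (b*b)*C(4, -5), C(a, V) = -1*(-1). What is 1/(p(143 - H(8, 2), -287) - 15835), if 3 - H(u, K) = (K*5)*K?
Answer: 1/9767 ≈ 0.00010239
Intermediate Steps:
C(a, V) = 1
H(u, K) = 3 - 5*K² (H(u, K) = 3 - K*5*K = 3 - 5*K*K = 3 - 5*K²)
p(b, F) = 2 + b² (p(b, F) = 2 + (b*b)*1 = 2 + b²*1 = 2 + b²)
1/(p(143 - H(8, 2), -287) - 15835) = 1/((2 + (143 - (3 - 5*2²))²) - 15835) = 1/((2 + (143 - (3 - 5*4))²) - 15835) = 1/((2 + (143 - (3 - 20))²) - 15835) = 1/((2 + (143 - 1*(-17))²) - 15835) = 1/((2 + (143 + 17)²) - 15835) = 1/((2 + 160²) - 15835) = 1/((2 + 25600) - 15835) = 1/(25602 - 15835) = 1/9767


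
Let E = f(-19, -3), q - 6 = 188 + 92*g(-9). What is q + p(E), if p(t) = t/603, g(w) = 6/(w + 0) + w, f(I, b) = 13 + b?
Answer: -419276/603 ≈ -695.32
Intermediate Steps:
g(w) = w + 6/w (g(w) = 6/w + w = w + 6/w)
q = -2086/3 (q = 6 + (188 + 92*(-9 + 6/(-9))) = 6 + (188 + 92*(-9 + 6*(-1/9))) = 6 + (188 + 92*(-9 - 2/3)) = 6 + (188 + 92*(-29/3)) = 6 + (188 - 2668/3) = 6 - 2104/3 = -2086/3 ≈ -695.33)
E = 10 (E = 13 - 3 = 10)
p(t) = t/603 (p(t) = t*(1/603) = t/603)
q + p(E) = -2086/3 + (1/603)*10 = -2086/3 + 10/603 = -419276/603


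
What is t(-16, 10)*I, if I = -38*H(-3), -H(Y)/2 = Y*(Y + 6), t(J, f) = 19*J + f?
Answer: 201096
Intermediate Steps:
t(J, f) = f + 19*J
H(Y) = -2*Y*(6 + Y) (H(Y) = -2*Y*(Y + 6) = -2*Y*(6 + Y))
I = -684 (I = -(-76)*(-3)*(6 - 3) = -(-76)*(-3)*3 = -38*18 = -684)
t(-16, 10)*I = (10 + 19*(-16))*(-684) = (10 - 304)*(-684) = -294*(-684) = 201096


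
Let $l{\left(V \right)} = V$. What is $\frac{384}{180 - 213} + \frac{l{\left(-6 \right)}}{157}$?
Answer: $- \frac{20162}{1727} \approx -11.675$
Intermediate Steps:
$\frac{384}{180 - 213} + \frac{l{\left(-6 \right)}}{157} = \frac{384}{180 - 213} - \frac{6}{157} = \frac{384}{-33} - \frac{6}{157} = 384 \left(- \frac{1}{33}\right) - \frac{6}{157} = - \frac{128}{11} - \frac{6}{157} = - \frac{20162}{1727}$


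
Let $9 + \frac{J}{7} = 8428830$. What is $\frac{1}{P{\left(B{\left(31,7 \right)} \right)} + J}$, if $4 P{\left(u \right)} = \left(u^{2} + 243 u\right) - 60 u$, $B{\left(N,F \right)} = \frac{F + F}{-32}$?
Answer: $\frac{1024}{60417768481} \approx 1.6949 \cdot 10^{-8}$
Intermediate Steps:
$B{\left(N,F \right)} = - \frac{F}{16}$ ($B{\left(N,F \right)} = 2 F \left(- \frac{1}{32}\right) = - \frac{F}{16}$)
$P{\left(u \right)} = \frac{u^{2}}{4} + \frac{183 u}{4}$ ($P{\left(u \right)} = \frac{\left(u^{2} + 243 u\right) - 60 u}{4} = \frac{u^{2} + 183 u}{4} = \frac{u^{2}}{4} + \frac{183 u}{4}$)
$J = 59001747$ ($J = -63 + 7 \cdot 8428830 = -63 + 59001810 = 59001747$)
$\frac{1}{P{\left(B{\left(31,7 \right)} \right)} + J} = \frac{1}{\frac{\left(- \frac{1}{16}\right) 7 \left(183 - \frac{7}{16}\right)}{4} + 59001747} = \frac{1}{\frac{1}{4} \left(- \frac{7}{16}\right) \left(183 - \frac{7}{16}\right) + 59001747} = \frac{1}{\frac{1}{4} \left(- \frac{7}{16}\right) \frac{2921}{16} + 59001747} = \frac{1}{- \frac{20447}{1024} + 59001747} = \frac{1}{\frac{60417768481}{1024}} = \frac{1024}{60417768481}$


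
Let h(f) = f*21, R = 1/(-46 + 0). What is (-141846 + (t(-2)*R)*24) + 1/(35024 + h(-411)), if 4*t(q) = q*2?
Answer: -86105737255/607039 ≈ -1.4185e+5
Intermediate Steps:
t(q) = q/2 (t(q) = (q*2)/4 = (2*q)/4 = q/2)
R = -1/46 (R = 1/(-46) = -1/46 ≈ -0.021739)
h(f) = 21*f
(-141846 + (t(-2)*R)*24) + 1/(35024 + h(-411)) = (-141846 + (((½)*(-2))*(-1/46))*24) + 1/(35024 + 21*(-411)) = (-141846 - 1*(-1/46)*24) + 1/(35024 - 8631) = (-141846 + (1/46)*24) + 1/26393 = (-141846 + 12/23) + 1/26393 = -3262446/23 + 1/26393 = -86105737255/607039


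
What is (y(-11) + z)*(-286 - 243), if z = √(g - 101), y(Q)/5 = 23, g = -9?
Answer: -60835 - 529*I*√110 ≈ -60835.0 - 5548.2*I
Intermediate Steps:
y(Q) = 115 (y(Q) = 5*23 = 115)
z = I*√110 (z = √(-9 - 101) = √(-110) = I*√110 ≈ 10.488*I)
(y(-11) + z)*(-286 - 243) = (115 + I*√110)*(-286 - 243) = (115 + I*√110)*(-529) = -60835 - 529*I*√110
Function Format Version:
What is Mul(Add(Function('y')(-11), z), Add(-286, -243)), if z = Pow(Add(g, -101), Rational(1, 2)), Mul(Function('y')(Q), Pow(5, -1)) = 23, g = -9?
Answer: Add(-60835, Mul(-529, I, Pow(110, Rational(1, 2)))) ≈ Add(-60835., Mul(-5548.2, I))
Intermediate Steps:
Function('y')(Q) = 115 (Function('y')(Q) = Mul(5, 23) = 115)
z = Mul(I, Pow(110, Rational(1, 2))) (z = Pow(Add(-9, -101), Rational(1, 2)) = Pow(-110, Rational(1, 2)) = Mul(I, Pow(110, Rational(1, 2))) ≈ Mul(10.488, I))
Mul(Add(Function('y')(-11), z), Add(-286, -243)) = Mul(Add(115, Mul(I, Pow(110, Rational(1, 2)))), Add(-286, -243)) = Mul(Add(115, Mul(I, Pow(110, Rational(1, 2)))), -529) = Add(-60835, Mul(-529, I, Pow(110, Rational(1, 2))))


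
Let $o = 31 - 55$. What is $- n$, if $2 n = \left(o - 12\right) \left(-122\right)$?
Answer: $-2196$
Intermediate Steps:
$o = -24$ ($o = 31 - 55 = -24$)
$n = 2196$ ($n = \frac{\left(-24 - 12\right) \left(-122\right)}{2} = \frac{\left(-36\right) \left(-122\right)}{2} = \frac{1}{2} \cdot 4392 = 2196$)
$- n = \left(-1\right) 2196 = -2196$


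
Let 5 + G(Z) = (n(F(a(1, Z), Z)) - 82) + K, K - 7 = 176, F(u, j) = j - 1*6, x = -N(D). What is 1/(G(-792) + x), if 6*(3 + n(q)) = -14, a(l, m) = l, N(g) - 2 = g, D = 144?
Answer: -3/166 ≈ -0.018072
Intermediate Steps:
N(g) = 2 + g
x = -146 (x = -(2 + 144) = -1*146 = -146)
F(u, j) = -6 + j (F(u, j) = j - 6 = -6 + j)
K = 183 (K = 7 + 176 = 183)
n(q) = -16/3 (n(q) = -3 + (1/6)*(-14) = -3 - 7/3 = -16/3)
G(Z) = 272/3 (G(Z) = -5 + ((-16/3 - 82) + 183) = -5 + (-262/3 + 183) = -5 + 287/3 = 272/3)
1/(G(-792) + x) = 1/(272/3 - 146) = 1/(-166/3) = -3/166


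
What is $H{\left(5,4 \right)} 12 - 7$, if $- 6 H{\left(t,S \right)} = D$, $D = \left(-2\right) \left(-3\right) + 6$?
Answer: $-31$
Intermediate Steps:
$D = 12$ ($D = 6 + 6 = 12$)
$H{\left(t,S \right)} = -2$ ($H{\left(t,S \right)} = \left(- \frac{1}{6}\right) 12 = -2$)
$H{\left(5,4 \right)} 12 - 7 = \left(-2\right) 12 - 7 = -24 - 7 = -31$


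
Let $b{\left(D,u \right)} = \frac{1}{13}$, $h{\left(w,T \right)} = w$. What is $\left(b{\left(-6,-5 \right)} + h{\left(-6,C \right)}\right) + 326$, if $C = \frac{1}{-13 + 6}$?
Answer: $\frac{4161}{13} \approx 320.08$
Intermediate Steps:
$C = - \frac{1}{7}$ ($C = \frac{1}{-7} = - \frac{1}{7} \approx -0.14286$)
$b{\left(D,u \right)} = \frac{1}{13}$
$\left(b{\left(-6,-5 \right)} + h{\left(-6,C \right)}\right) + 326 = \left(\frac{1}{13} - 6\right) + 326 = - \frac{77}{13} + 326 = \frac{4161}{13}$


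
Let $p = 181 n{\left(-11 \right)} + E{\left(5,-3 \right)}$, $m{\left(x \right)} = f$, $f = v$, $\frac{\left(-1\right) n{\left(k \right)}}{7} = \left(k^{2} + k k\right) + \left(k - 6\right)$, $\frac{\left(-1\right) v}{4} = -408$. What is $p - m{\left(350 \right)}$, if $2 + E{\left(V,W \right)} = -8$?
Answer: $-286717$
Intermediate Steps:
$v = 1632$ ($v = \left(-4\right) \left(-408\right) = 1632$)
$n{\left(k \right)} = 42 - 14 k^{2} - 7 k$ ($n{\left(k \right)} = - 7 \left(\left(k^{2} + k k\right) + \left(k - 6\right)\right) = - 7 \left(\left(k^{2} + k^{2}\right) + \left(k - 6\right)\right) = - 7 \left(2 k^{2} + \left(-6 + k\right)\right) = - 7 \left(-6 + k + 2 k^{2}\right) = 42 - 14 k^{2} - 7 k$)
$E{\left(V,W \right)} = -10$ ($E{\left(V,W \right)} = -2 - 8 = -10$)
$f = 1632$
$m{\left(x \right)} = 1632$
$p = -285085$ ($p = 181 \left(42 - 14 \left(-11\right)^{2} - -77\right) - 10 = 181 \left(42 - 1694 + 77\right) - 10 = 181 \left(-1575\right) - 10 = -285075 - 10 = -285085$)
$p - m{\left(350 \right)} = -285085 - 1632 = -286717$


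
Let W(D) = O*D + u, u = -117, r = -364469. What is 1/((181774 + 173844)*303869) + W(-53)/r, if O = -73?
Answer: -57920849266445/5626426980348814 ≈ -0.010294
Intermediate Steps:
W(D) = -117 - 73*D (W(D) = -73*D - 117 = -117 - 73*D)
1/((181774 + 173844)*303869) + W(-53)/r = 1/((181774 + 173844)*303869) + (-117 - 73*(-53))/(-364469) = (1/303869)/355618 + (-117 + 3869)*(-1/364469) = (1/355618)*(1/303869) + 3752*(-1/364469) = 1/108061286042 - 536/52067 = -57920849266445/5626426980348814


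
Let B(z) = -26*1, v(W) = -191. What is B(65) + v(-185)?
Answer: -217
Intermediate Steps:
B(z) = -26
B(65) + v(-185) = -26 - 191 = -217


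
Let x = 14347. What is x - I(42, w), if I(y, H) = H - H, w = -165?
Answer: 14347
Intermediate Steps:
I(y, H) = 0
x - I(42, w) = 14347 - 1*0 = 14347 + 0 = 14347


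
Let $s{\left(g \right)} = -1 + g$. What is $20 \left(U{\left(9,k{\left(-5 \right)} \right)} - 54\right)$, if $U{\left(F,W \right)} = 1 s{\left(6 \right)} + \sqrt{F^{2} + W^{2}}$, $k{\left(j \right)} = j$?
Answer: $-980 + 20 \sqrt{106} \approx -774.09$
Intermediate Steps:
$U{\left(F,W \right)} = 5 + \sqrt{F^{2} + W^{2}}$ ($U{\left(F,W \right)} = 1 \left(-1 + 6\right) + \sqrt{F^{2} + W^{2}} = 1 \cdot 5 + \sqrt{F^{2} + W^{2}} = 5 + \sqrt{F^{2} + W^{2}}$)
$20 \left(U{\left(9,k{\left(-5 \right)} \right)} - 54\right) = 20 \left(\left(5 + \sqrt{9^{2} + \left(-5\right)^{2}}\right) - 54\right) = 20 \left(\left(5 + \sqrt{81 + 25}\right) - 54\right) = 20 \left(\left(5 + \sqrt{106}\right) - 54\right) = 20 \left(-49 + \sqrt{106}\right) = -980 + 20 \sqrt{106}$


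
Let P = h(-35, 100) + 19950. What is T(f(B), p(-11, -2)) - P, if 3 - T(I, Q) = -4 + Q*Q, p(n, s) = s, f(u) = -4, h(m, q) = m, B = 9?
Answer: -19912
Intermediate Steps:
T(I, Q) = 7 - Q**2 (T(I, Q) = 3 - (-4 + Q*Q) = 3 - (-4 + Q**2) = 3 + (4 - Q**2) = 7 - Q**2)
P = 19915 (P = -35 + 19950 = 19915)
T(f(B), p(-11, -2)) - P = (7 - 1*(-2)**2) - 1*19915 = (7 - 1*4) - 19915 = (7 - 4) - 19915 = 3 - 19915 = -19912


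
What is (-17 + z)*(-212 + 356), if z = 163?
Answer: 21024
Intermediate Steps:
(-17 + z)*(-212 + 356) = (-17 + 163)*(-212 + 356) = 146*144 = 21024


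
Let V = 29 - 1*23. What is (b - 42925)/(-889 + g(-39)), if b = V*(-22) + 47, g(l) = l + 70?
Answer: 1955/39 ≈ 50.128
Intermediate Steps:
g(l) = 70 + l
V = 6 (V = 29 - 23 = 6)
b = -85 (b = 6*(-22) + 47 = -132 + 47 = -85)
(b - 42925)/(-889 + g(-39)) = (-85 - 42925)/(-889 + (70 - 39)) = -43010/(-889 + 31) = -43010/(-858) = -43010*(-1/858) = 1955/39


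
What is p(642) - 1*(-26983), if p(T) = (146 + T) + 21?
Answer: 27792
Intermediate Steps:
p(T) = 167 + T
p(642) - 1*(-26983) = (167 + 642) - 1*(-26983) = 809 + 26983 = 27792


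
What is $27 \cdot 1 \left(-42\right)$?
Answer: $-1134$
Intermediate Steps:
$27 \cdot 1 \left(-42\right) = 27 \left(-42\right) = -1134$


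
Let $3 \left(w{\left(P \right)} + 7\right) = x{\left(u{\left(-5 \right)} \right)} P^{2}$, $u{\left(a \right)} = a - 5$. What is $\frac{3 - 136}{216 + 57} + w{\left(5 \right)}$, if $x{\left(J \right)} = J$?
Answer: $- \frac{3542}{39} \approx -90.821$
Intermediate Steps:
$u{\left(a \right)} = -5 + a$
$w{\left(P \right)} = -7 - \frac{10 P^{2}}{3}$ ($w{\left(P \right)} = -7 + \frac{\left(-5 - 5\right) P^{2}}{3} = -7 + \frac{\left(-10\right) P^{2}}{3} = -7 - \frac{10 P^{2}}{3}$)
$\frac{3 - 136}{216 + 57} + w{\left(5 \right)} = \frac{3 - 136}{216 + 57} - \left(7 + \frac{10 \cdot 5^{2}}{3}\right) = - \frac{133}{273} - \frac{271}{3} = \left(-133\right) \frac{1}{273} - \frac{271}{3} = - \frac{19}{39} - \frac{271}{3} = - \frac{3542}{39}$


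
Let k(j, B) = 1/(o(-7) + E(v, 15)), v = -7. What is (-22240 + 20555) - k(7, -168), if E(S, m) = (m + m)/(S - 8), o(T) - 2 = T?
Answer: -11794/7 ≈ -1684.9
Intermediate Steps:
o(T) = 2 + T
E(S, m) = 2*m/(-8 + S) (E(S, m) = (2*m)/(-8 + S) = 2*m/(-8 + S))
k(j, B) = -1/7 (k(j, B) = 1/((2 - 7) + 2*15/(-8 - 7)) = 1/(-5 + 2*15/(-15)) = 1/(-5 + 2*15*(-1/15)) = 1/(-5 - 2) = 1/(-7) = -1/7)
(-22240 + 20555) - k(7, -168) = (-22240 + 20555) - 1*(-1/7) = -1685 + 1/7 = -11794/7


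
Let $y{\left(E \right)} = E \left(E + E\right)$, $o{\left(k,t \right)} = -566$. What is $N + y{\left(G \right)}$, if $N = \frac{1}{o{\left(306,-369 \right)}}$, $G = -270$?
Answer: $\frac{82522799}{566} \approx 1.458 \cdot 10^{5}$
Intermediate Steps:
$y{\left(E \right)} = 2 E^{2}$ ($y{\left(E \right)} = E 2 E = 2 E^{2}$)
$N = - \frac{1}{566}$ ($N = \frac{1}{-566} = - \frac{1}{566} \approx -0.0017668$)
$N + y{\left(G \right)} = - \frac{1}{566} + 2 \left(-270\right)^{2} = - \frac{1}{566} + 2 \cdot 72900 = - \frac{1}{566} + 145800 = \frac{82522799}{566}$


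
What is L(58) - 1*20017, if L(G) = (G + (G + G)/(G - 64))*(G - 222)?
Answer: -79075/3 ≈ -26358.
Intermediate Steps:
L(G) = (-222 + G)*(G + 2*G/(-64 + G)) (L(G) = (G + (2*G)/(-64 + G))*(-222 + G) = (G + 2*G/(-64 + G))*(-222 + G) = (-222 + G)*(G + 2*G/(-64 + G)))
L(58) - 1*20017 = 58*(13764 + 58² - 284*58)/(-64 + 58) - 1*20017 = 58*(13764 + 3364 - 16472)/(-6) - 20017 = 58*(-⅙)*656 - 20017 = -19024/3 - 20017 = -79075/3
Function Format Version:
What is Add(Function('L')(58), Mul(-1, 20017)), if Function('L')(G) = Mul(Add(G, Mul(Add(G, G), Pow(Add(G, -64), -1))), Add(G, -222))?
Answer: Rational(-79075, 3) ≈ -26358.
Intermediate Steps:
Function('L')(G) = Mul(Add(-222, G), Add(G, Mul(2, G, Pow(Add(-64, G), -1)))) (Function('L')(G) = Mul(Add(G, Mul(Mul(2, G), Pow(Add(-64, G), -1))), Add(-222, G)) = Mul(Add(G, Mul(2, G, Pow(Add(-64, G), -1))), Add(-222, G)) = Mul(Add(-222, G), Add(G, Mul(2, G, Pow(Add(-64, G), -1)))))
Add(Function('L')(58), Mul(-1, 20017)) = Add(Mul(58, Pow(Add(-64, 58), -1), Add(13764, Pow(58, 2), Mul(-284, 58))), Mul(-1, 20017)) = Add(Mul(58, Pow(-6, -1), Add(13764, 3364, -16472)), -20017) = Add(Mul(58, Rational(-1, 6), 656), -20017) = Add(Rational(-19024, 3), -20017) = Rational(-79075, 3)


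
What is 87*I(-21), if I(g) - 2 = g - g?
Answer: 174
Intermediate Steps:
I(g) = 2 (I(g) = 2 + (g - g) = 2 + 0 = 2)
87*I(-21) = 87*2 = 174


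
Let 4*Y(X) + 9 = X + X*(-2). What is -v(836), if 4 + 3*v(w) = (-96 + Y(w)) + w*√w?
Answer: 415/4 - 1672*√209/3 ≈ -7953.5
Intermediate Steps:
Y(X) = -9/4 - X/4 (Y(X) = -9/4 + (X + X*(-2))/4 = -9/4 + (X - 2*X)/4 = -9/4 + (-X)/4 = -9/4 - X/4)
v(w) = -409/12 - w/12 + w^(3/2)/3 (v(w) = -4/3 + ((-96 + (-9/4 - w/4)) + w*√w)/3 = -4/3 + ((-393/4 - w/4) + w^(3/2))/3 = -4/3 + (-393/4 + w^(3/2) - w/4)/3 = -4/3 + (-131/4 - w/12 + w^(3/2)/3) = -409/12 - w/12 + w^(3/2)/3)
-v(836) = -(-409/12 - 1/12*836 + 836^(3/2)/3) = -(-409/12 - 209/3 + (1672*√209)/3) = -(-409/12 - 209/3 + 1672*√209/3) = -(-415/4 + 1672*√209/3) = 415/4 - 1672*√209/3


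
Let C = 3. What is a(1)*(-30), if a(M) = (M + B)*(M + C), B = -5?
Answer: 480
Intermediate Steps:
a(M) = (-5 + M)*(3 + M) (a(M) = (M - 5)*(M + 3) = (-5 + M)*(3 + M))
a(1)*(-30) = (-15 + 1² - 2*1)*(-30) = (-15 + 1 - 2)*(-30) = -16*(-30) = 480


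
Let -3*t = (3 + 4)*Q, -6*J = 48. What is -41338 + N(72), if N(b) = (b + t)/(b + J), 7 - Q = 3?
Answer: -1984177/48 ≈ -41337.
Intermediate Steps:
J = -8 (J = -1/6*48 = -8)
Q = 4 (Q = 7 - 1*3 = 7 - 3 = 4)
t = -28/3 (t = -(3 + 4)*4/3 = -7*4/3 = -1/3*28 = -28/3 ≈ -9.3333)
N(b) = (-28/3 + b)/(-8 + b) (N(b) = (b - 28/3)/(b - 8) = (-28/3 + b)/(-8 + b))
-41338 + N(72) = -41338 + (-28/3 + 72)/(-8 + 72) = -41338 + (188/3)/64 = -41338 + (1/64)*(188/3) = -41338 + 47/48 = -1984177/48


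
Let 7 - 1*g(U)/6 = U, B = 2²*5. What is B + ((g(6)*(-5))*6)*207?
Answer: -37240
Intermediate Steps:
B = 20 (B = 4*5 = 20)
g(U) = 42 - 6*U
B + ((g(6)*(-5))*6)*207 = 20 + (((42 - 6*6)*(-5))*6)*207 = 20 + (((42 - 36)*(-5))*6)*207 = 20 + ((6*(-5))*6)*207 = 20 - 30*6*207 = 20 - 180*207 = 20 - 37260 = -37240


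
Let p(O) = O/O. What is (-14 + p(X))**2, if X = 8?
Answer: 169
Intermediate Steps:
p(O) = 1
(-14 + p(X))**2 = (-14 + 1)**2 = (-13)**2 = 169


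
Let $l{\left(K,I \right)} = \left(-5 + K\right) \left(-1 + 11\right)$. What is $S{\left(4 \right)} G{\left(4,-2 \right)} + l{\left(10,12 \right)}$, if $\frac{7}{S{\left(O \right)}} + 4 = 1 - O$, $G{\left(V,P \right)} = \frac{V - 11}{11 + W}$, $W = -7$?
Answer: $\frac{207}{4} \approx 51.75$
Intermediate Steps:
$G{\left(V,P \right)} = - \frac{11}{4} + \frac{V}{4}$ ($G{\left(V,P \right)} = \frac{V - 11}{11 - 7} = \frac{-11 + V}{4} = \left(-11 + V\right) \frac{1}{4} = - \frac{11}{4} + \frac{V}{4}$)
$S{\left(O \right)} = \frac{7}{-3 - O}$ ($S{\left(O \right)} = \frac{7}{-4 - \left(-1 + O\right)} = \frac{7}{-3 - O}$)
$l{\left(K,I \right)} = -50 + 10 K$ ($l{\left(K,I \right)} = \left(-5 + K\right) 10 = -50 + 10 K$)
$S{\left(4 \right)} G{\left(4,-2 \right)} + l{\left(10,12 \right)} = - \frac{7}{3 + 4} \left(- \frac{11}{4} + \frac{1}{4} \cdot 4\right) + \left(-50 + 10 \cdot 10\right) = - \frac{7}{7} \left(- \frac{11}{4} + 1\right) + \left(-50 + 100\right) = \left(-7\right) \frac{1}{7} \left(- \frac{7}{4}\right) + 50 = \left(-1\right) \left(- \frac{7}{4}\right) + 50 = \frac{7}{4} + 50 = \frac{207}{4}$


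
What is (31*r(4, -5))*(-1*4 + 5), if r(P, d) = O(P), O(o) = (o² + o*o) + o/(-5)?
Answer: 4836/5 ≈ 967.20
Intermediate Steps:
O(o) = 2*o² - o/5 (O(o) = (o² + o²) + o*(-⅕) = 2*o² - o/5)
r(P, d) = P*(-1 + 10*P)/5
(31*r(4, -5))*(-1*4 + 5) = (31*((⅕)*4*(-1 + 10*4)))*(-1*4 + 5) = (31*((⅕)*4*(-1 + 40)))*(-4 + 5) = (31*((⅕)*4*39))*1 = (31*(156/5))*1 = (4836/5)*1 = 4836/5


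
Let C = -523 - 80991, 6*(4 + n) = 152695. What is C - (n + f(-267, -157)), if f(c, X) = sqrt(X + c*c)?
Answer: -641755/6 - 2*sqrt(17783) ≈ -1.0723e+5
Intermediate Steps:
f(c, X) = sqrt(X + c**2)
n = 152671/6 (n = -4 + (1/6)*152695 = -4 + 152695/6 = 152671/6 ≈ 25445.)
C = -81514
C - (n + f(-267, -157)) = -81514 - (152671/6 + sqrt(-157 + (-267)**2)) = -81514 - (152671/6 + sqrt(-157 + 71289)) = -81514 - (152671/6 + sqrt(71132)) = -81514 - (152671/6 + 2*sqrt(17783)) = -81514 + (-152671/6 - 2*sqrt(17783)) = -641755/6 - 2*sqrt(17783)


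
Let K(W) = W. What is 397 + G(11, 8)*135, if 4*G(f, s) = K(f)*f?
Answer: 17923/4 ≈ 4480.8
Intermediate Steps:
G(f, s) = f**2/4 (G(f, s) = (f*f)/4 = f**2/4)
397 + G(11, 8)*135 = 397 + ((1/4)*11**2)*135 = 397 + ((1/4)*121)*135 = 397 + (121/4)*135 = 397 + 16335/4 = 17923/4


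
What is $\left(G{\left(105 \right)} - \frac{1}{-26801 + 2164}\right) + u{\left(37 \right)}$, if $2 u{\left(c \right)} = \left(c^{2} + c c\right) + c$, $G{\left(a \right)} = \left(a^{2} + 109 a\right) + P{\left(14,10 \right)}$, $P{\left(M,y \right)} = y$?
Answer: $\frac{1176047197}{49274} \approx 23868.0$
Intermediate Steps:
$G{\left(a \right)} = 10 + a^{2} + 109 a$ ($G{\left(a \right)} = \left(a^{2} + 109 a\right) + 10 = 10 + a^{2} + 109 a$)
$u{\left(c \right)} = c^{2} + \frac{c}{2}$ ($u{\left(c \right)} = \frac{\left(c^{2} + c c\right) + c}{2} = \frac{\left(c^{2} + c^{2}\right) + c}{2} = \frac{2 c^{2} + c}{2} = \frac{c + 2 c^{2}}{2} = c^{2} + \frac{c}{2}$)
$\left(G{\left(105 \right)} - \frac{1}{-26801 + 2164}\right) + u{\left(37 \right)} = \left(\left(10 + 105^{2} + 109 \cdot 105\right) - \frac{1}{-26801 + 2164}\right) + 37 \left(\frac{1}{2} + 37\right) = \left(\left(10 + 11025 + 11445\right) - \frac{1}{-24637}\right) + 37 \cdot \frac{75}{2} = \left(22480 - - \frac{1}{24637}\right) + \frac{2775}{2} = \left(22480 + \frac{1}{24637}\right) + \frac{2775}{2} = \frac{553839761}{24637} + \frac{2775}{2} = \frac{1176047197}{49274}$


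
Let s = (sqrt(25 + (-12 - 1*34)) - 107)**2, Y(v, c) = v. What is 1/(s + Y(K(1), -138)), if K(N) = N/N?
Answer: I/(214*sqrt(21) + 11429*I) ≈ 8.6857e-5 + 7.4528e-6*I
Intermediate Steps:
K(N) = 1
s = (-107 + I*sqrt(21))**2 (s = (sqrt(25 + (-12 - 34)) - 107)**2 = (sqrt(25 - 46) - 107)**2 = (sqrt(-21) - 107)**2 = (I*sqrt(21) - 107)**2 = (-107 + I*sqrt(21))**2 ≈ 11428.0 - 980.67*I)
1/(s + Y(K(1), -138)) = 1/((107 - I*sqrt(21))**2 + 1) = 1/(1 + (107 - I*sqrt(21))**2)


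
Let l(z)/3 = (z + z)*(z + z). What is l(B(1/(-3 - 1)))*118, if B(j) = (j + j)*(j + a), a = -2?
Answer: 14337/8 ≈ 1792.1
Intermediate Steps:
B(j) = 2*j*(-2 + j) (B(j) = (j + j)*(j - 2) = (2*j)*(-2 + j) = 2*j*(-2 + j))
l(z) = 12*z² (l(z) = 3*((z + z)*(z + z)) = 3*((2*z)*(2*z)) = 3*(4*z²) = 12*z²)
l(B(1/(-3 - 1)))*118 = (12*(2*(-2 + 1/(-3 - 1))/(-3 - 1))²)*118 = (12*(2*(-2 + 1/(-4))/(-4))²)*118 = (12*(2*(-¼)*(-2 - ¼))²)*118 = (12*(2*(-¼)*(-9/4))²)*118 = (12*(9/8)²)*118 = (12*(81/64))*118 = (243/16)*118 = 14337/8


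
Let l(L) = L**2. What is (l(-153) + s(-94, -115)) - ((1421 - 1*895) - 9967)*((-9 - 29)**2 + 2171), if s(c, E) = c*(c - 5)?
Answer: 34161930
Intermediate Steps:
s(c, E) = c*(-5 + c)
(l(-153) + s(-94, -115)) - ((1421 - 1*895) - 9967)*((-9 - 29)**2 + 2171) = ((-153)**2 - 94*(-5 - 94)) - ((1421 - 1*895) - 9967)*((-9 - 29)**2 + 2171) = (23409 - 94*(-99)) - ((1421 - 895) - 9967)*((-38)**2 + 2171) = (23409 + 9306) - (526 - 9967)*(1444 + 2171) = 32715 - (-9441)*3615 = 32715 - 1*(-34129215) = 32715 + 34129215 = 34161930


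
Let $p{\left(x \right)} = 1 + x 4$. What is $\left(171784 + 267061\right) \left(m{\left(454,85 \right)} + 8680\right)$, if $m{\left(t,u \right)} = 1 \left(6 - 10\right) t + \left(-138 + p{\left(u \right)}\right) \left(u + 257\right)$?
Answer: $33479485050$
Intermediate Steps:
$p{\left(x \right)} = 1 + 4 x$
$m{\left(t,u \right)} = - 4 t + \left(-137 + 4 u\right) \left(257 + u\right)$ ($m{\left(t,u \right)} = 1 \left(6 - 10\right) t + \left(-138 + \left(1 + 4 u\right)\right) \left(u + 257\right) = 1 \left(-4\right) t + \left(-137 + 4 u\right) \left(257 + u\right) = - 4 t + \left(-137 + 4 u\right) \left(257 + u\right)$)
$\left(171784 + 267061\right) \left(m{\left(454,85 \right)} + 8680\right) = \left(171784 + 267061\right) \left(\left(-35209 - 1816 + 4 \cdot 85^{2} + 891 \cdot 85\right) + 8680\right) = 438845 \left(\left(-35209 - 1816 + 4 \cdot 7225 + 75735\right) + 8680\right) = 438845 \left(\left(-35209 - 1816 + 28900 + 75735\right) + 8680\right) = 438845 \left(67610 + 8680\right) = 438845 \cdot 76290 = 33479485050$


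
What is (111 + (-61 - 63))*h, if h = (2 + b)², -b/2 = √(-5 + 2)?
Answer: 104 + 104*I*√3 ≈ 104.0 + 180.13*I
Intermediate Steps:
b = -2*I*√3 (b = -2*√(-5 + 2) = -2*I*√3 ≈ -3.4641*I)
h = (2 - 2*I*√3)² ≈ -8.0 - 13.856*I
(111 + (-61 - 63))*h = (111 + (-61 - 63))*(4*(1 - I*√3)²) = (111 - 124)*(4*(1 - I*√3)²) = -52*(1 - I*√3)²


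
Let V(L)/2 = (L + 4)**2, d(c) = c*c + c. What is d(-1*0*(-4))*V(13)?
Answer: 0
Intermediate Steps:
d(c) = c + c**2 (d(c) = c**2 + c = c + c**2)
V(L) = 2*(4 + L)**2 (V(L) = 2*(L + 4)**2 = 2*(4 + L)**2)
d(-1*0*(-4))*V(13) = ((-1*0*(-4))*(1 - 1*0*(-4)))*(2*(4 + 13)**2) = ((0*(-4))*(1 + 0*(-4)))*(2*17**2) = (0*(1 + 0))*(2*289) = (0*1)*578 = 0*578 = 0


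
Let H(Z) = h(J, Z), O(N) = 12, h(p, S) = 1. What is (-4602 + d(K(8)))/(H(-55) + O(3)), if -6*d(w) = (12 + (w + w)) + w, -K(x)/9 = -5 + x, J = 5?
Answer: -9181/26 ≈ -353.12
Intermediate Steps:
K(x) = 45 - 9*x (K(x) = -9*(-5 + x) = 45 - 9*x)
d(w) = -2 - w/2 (d(w) = -((12 + (w + w)) + w)/6 = -((12 + 2*w) + w)/6 = -(12 + 3*w)/6 = -2 - w/2)
H(Z) = 1
(-4602 + d(K(8)))/(H(-55) + O(3)) = (-4602 + (-2 - (45 - 9*8)/2))/(1 + 12) = (-4602 + (-2 - (45 - 72)/2))/13 = (-4602 + (-2 - 1/2*(-27)))*(1/13) = (-4602 + (-2 + 27/2))*(1/13) = (-4602 + 23/2)*(1/13) = -9181/2*1/13 = -9181/26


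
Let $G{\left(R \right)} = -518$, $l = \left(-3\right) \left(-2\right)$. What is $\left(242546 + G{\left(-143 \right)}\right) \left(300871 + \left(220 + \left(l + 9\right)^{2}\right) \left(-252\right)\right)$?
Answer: $45678186468$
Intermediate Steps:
$l = 6$
$\left(242546 + G{\left(-143 \right)}\right) \left(300871 + \left(220 + \left(l + 9\right)^{2}\right) \left(-252\right)\right) = \left(242546 - 518\right) \left(300871 + \left(220 + \left(6 + 9\right)^{2}\right) \left(-252\right)\right) = 242028 \left(300871 + \left(220 + 15^{2}\right) \left(-252\right)\right) = 242028 \left(300871 + \left(220 + 225\right) \left(-252\right)\right) = 242028 \left(300871 + 445 \left(-252\right)\right) = 242028 \left(300871 - 112140\right) = 242028 \cdot 188731 = 45678186468$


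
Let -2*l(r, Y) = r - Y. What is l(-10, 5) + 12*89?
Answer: 2151/2 ≈ 1075.5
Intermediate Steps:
l(r, Y) = Y/2 - r/2 (l(r, Y) = -(r - Y)/2 = Y/2 - r/2)
l(-10, 5) + 12*89 = ((½)*5 - ½*(-10)) + 12*89 = (5/2 + 5) + 1068 = 15/2 + 1068 = 2151/2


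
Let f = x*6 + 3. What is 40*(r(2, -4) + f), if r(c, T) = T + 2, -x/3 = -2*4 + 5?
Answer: 2200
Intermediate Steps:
x = 9 (x = -3*(-2*4 + 5) = -3*(-8 + 5) = -3*(-3) = 9)
r(c, T) = 2 + T
f = 57 (f = 9*6 + 3 = 54 + 3 = 57)
40*(r(2, -4) + f) = 40*((2 - 4) + 57) = 40*(-2 + 57) = 40*55 = 2200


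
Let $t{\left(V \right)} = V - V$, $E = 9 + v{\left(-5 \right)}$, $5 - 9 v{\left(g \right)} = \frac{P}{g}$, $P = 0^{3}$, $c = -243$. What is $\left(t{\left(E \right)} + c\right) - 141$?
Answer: $-384$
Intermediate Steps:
$P = 0$
$v{\left(g \right)} = \frac{5}{9}$ ($v{\left(g \right)} = \frac{5}{9} - \frac{0 \frac{1}{g}}{9} = \frac{5}{9} - 0 = \frac{5}{9} + 0 = \frac{5}{9}$)
$E = \frac{86}{9}$ ($E = 9 + \frac{5}{9} = \frac{86}{9} \approx 9.5556$)
$t{\left(V \right)} = 0$
$\left(t{\left(E \right)} + c\right) - 141 = \left(0 - 243\right) - 141 = -243 - 141 = -384$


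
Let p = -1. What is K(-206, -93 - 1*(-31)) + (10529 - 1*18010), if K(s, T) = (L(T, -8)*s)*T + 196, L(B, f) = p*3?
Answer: -45601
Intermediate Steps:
L(B, f) = -3 (L(B, f) = -1*3 = -3)
K(s, T) = 196 - 3*T*s (K(s, T) = (-3*s)*T + 196 = -3*T*s + 196 = 196 - 3*T*s)
K(-206, -93 - 1*(-31)) + (10529 - 1*18010) = (196 - 3*(-93 - 1*(-31))*(-206)) + (10529 - 1*18010) = (196 - 3*(-93 + 31)*(-206)) + (10529 - 18010) = (196 - 3*(-62)*(-206)) - 7481 = (196 - 38316) - 7481 = -38120 - 7481 = -45601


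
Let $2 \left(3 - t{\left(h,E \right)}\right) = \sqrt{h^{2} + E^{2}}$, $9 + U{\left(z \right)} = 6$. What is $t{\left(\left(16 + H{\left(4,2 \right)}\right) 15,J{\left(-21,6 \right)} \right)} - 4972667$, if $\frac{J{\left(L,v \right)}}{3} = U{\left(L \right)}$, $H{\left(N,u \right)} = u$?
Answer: $-4972664 - \frac{9 \sqrt{901}}{2} \approx -4.9728 \cdot 10^{6}$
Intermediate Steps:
$U{\left(z \right)} = -3$ ($U{\left(z \right)} = -9 + 6 = -3$)
$J{\left(L,v \right)} = -9$ ($J{\left(L,v \right)} = 3 \left(-3\right) = -9$)
$t{\left(h,E \right)} = 3 - \frac{\sqrt{E^{2} + h^{2}}}{2}$ ($t{\left(h,E \right)} = 3 - \frac{\sqrt{h^{2} + E^{2}}}{2} = 3 - \frac{\sqrt{E^{2} + h^{2}}}{2}$)
$t{\left(\left(16 + H{\left(4,2 \right)}\right) 15,J{\left(-21,6 \right)} \right)} - 4972667 = \left(3 - \frac{\sqrt{\left(-9\right)^{2} + \left(\left(16 + 2\right) 15\right)^{2}}}{2}\right) - 4972667 = \left(3 - \frac{\sqrt{81 + \left(18 \cdot 15\right)^{2}}}{2}\right) - 4972667 = \left(3 - \frac{\sqrt{81 + 270^{2}}}{2}\right) - 4972667 = \left(3 - \frac{\sqrt{81 + 72900}}{2}\right) - 4972667 = \left(3 - \frac{\sqrt{72981}}{2}\right) - 4972667 = \left(3 - \frac{9 \sqrt{901}}{2}\right) - 4972667 = -4972664 - \frac{9 \sqrt{901}}{2}$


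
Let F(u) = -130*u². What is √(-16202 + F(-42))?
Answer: I*√245522 ≈ 495.5*I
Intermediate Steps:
√(-16202 + F(-42)) = √(-16202 - 130*(-42)²) = √(-16202 - 130*1764) = √(-16202 - 229320) = √(-245522) = I*√245522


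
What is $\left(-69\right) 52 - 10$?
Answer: $-3598$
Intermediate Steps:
$\left(-69\right) 52 - 10 = -3588 - 10 = -3598$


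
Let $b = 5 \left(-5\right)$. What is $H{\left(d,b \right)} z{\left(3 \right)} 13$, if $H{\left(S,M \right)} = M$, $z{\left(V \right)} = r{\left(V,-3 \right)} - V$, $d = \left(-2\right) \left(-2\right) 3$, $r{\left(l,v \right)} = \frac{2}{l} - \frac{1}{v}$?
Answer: $650$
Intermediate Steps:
$r{\left(l,v \right)} = - \frac{1}{v} + \frac{2}{l}$
$b = -25$
$d = 12$ ($d = 4 \cdot 3 = 12$)
$z{\left(V \right)} = \frac{1}{3} - V + \frac{2}{V}$ ($z{\left(V \right)} = \left(- \frac{1}{-3} + \frac{2}{V}\right) - V = \left(\left(-1\right) \left(- \frac{1}{3}\right) + \frac{2}{V}\right) - V = \left(\frac{1}{3} + \frac{2}{V}\right) - V = \frac{1}{3} - V + \frac{2}{V}$)
$H{\left(d,b \right)} z{\left(3 \right)} 13 = - 25 \left(\frac{1}{3} - 3 + \frac{2}{3}\right) 13 = \left(-25\right) \left(-2\right) 13 = 50 \cdot 13 = 650$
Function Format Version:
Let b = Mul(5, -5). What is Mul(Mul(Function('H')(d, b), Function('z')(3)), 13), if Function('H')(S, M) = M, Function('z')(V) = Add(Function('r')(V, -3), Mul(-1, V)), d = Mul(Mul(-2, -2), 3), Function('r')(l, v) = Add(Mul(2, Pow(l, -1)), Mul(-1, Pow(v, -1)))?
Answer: 650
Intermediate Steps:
Function('r')(l, v) = Add(Mul(-1, Pow(v, -1)), Mul(2, Pow(l, -1)))
b = -25
d = 12 (d = Mul(4, 3) = 12)
Function('z')(V) = Add(Rational(1, 3), Mul(-1, V), Mul(2, Pow(V, -1))) (Function('z')(V) = Add(Add(Mul(-1, Pow(-3, -1)), Mul(2, Pow(V, -1))), Mul(-1, V)) = Add(Add(Mul(-1, Rational(-1, 3)), Mul(2, Pow(V, -1))), Mul(-1, V)) = Add(Add(Rational(1, 3), Mul(2, Pow(V, -1))), Mul(-1, V)) = Add(Rational(1, 3), Mul(-1, V), Mul(2, Pow(V, -1))))
Mul(Mul(Function('H')(d, b), Function('z')(3)), 13) = Mul(Mul(-25, Add(Rational(1, 3), Mul(-1, 3), Mul(2, Pow(3, -1)))), 13) = Mul(Mul(-25, Add(Rational(1, 3), -3, Mul(2, Rational(1, 3)))), 13) = Mul(Mul(-25, Add(Rational(1, 3), -3, Rational(2, 3))), 13) = Mul(Mul(-25, -2), 13) = Mul(50, 13) = 650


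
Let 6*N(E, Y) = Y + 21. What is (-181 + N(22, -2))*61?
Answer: -65087/6 ≈ -10848.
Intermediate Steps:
N(E, Y) = 7/2 + Y/6 (N(E, Y) = (Y + 21)/6 = (21 + Y)/6 = 7/2 + Y/6)
(-181 + N(22, -2))*61 = (-181 + (7/2 + (1/6)*(-2)))*61 = (-181 + (7/2 - 1/3))*61 = (-181 + 19/6)*61 = -1067/6*61 = -65087/6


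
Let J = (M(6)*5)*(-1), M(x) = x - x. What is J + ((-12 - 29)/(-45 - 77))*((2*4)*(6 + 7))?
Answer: 2132/61 ≈ 34.951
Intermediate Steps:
M(x) = 0
J = 0 (J = (0*5)*(-1) = 0*(-1) = 0)
J + ((-12 - 29)/(-45 - 77))*((2*4)*(6 + 7)) = 0 + ((-12 - 29)/(-45 - 77))*((2*4)*(6 + 7)) = 0 + (-41/(-122))*(8*13) = 0 - 41*(-1/122)*104 = 0 + (41/122)*104 = 0 + 2132/61 = 2132/61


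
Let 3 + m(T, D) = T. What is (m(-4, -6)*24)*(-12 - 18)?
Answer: 5040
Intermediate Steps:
m(T, D) = -3 + T
(m(-4, -6)*24)*(-12 - 18) = ((-3 - 4)*24)*(-12 - 18) = -7*24*(-30) = -168*(-30) = 5040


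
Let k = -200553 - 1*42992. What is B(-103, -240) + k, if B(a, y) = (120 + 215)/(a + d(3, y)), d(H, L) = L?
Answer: -83536270/343 ≈ -2.4355e+5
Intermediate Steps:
k = -243545 (k = -200553 - 42992 = -243545)
B(a, y) = 335/(a + y) (B(a, y) = (120 + 215)/(a + y) = 335/(a + y))
B(-103, -240) + k = 335/(-103 - 240) - 243545 = 335/(-343) - 243545 = 335*(-1/343) - 243545 = -335/343 - 243545 = -83536270/343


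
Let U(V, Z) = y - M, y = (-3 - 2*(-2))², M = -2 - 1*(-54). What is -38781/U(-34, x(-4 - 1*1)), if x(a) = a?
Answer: 12927/17 ≈ 760.41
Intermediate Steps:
M = 52 (M = -2 + 54 = 52)
y = 1 (y = (-3 + 4)² = 1² = 1)
U(V, Z) = -51 (U(V, Z) = 1 - 1*52 = 1 - 52 = -51)
-38781/U(-34, x(-4 - 1*1)) = -38781/(-51) = -38781*(-1/51) = 12927/17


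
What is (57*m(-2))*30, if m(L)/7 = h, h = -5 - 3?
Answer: -95760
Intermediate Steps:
h = -8
m(L) = -56 (m(L) = 7*(-8) = -56)
(57*m(-2))*30 = (57*(-56))*30 = -3192*30 = -95760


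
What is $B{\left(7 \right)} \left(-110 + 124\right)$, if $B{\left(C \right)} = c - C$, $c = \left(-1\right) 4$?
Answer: $-154$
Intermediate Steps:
$c = -4$
$B{\left(C \right)} = -4 - C$
$B{\left(7 \right)} \left(-110 + 124\right) = \left(-4 - 7\right) \left(-110 + 124\right) = \left(-4 - 7\right) 14 = \left(-11\right) 14 = -154$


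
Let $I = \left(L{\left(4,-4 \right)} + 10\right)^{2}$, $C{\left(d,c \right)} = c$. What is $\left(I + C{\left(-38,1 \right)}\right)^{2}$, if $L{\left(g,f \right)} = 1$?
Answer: $14884$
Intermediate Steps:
$I = 121$ ($I = \left(1 + 10\right)^{2} = 11^{2} = 121$)
$\left(I + C{\left(-38,1 \right)}\right)^{2} = \left(121 + 1\right)^{2} = 122^{2} = 14884$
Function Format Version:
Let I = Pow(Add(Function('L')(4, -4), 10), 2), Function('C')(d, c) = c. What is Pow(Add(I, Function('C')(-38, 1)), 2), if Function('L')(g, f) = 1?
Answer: 14884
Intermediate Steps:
I = 121 (I = Pow(Add(1, 10), 2) = Pow(11, 2) = 121)
Pow(Add(I, Function('C')(-38, 1)), 2) = Pow(Add(121, 1), 2) = Pow(122, 2) = 14884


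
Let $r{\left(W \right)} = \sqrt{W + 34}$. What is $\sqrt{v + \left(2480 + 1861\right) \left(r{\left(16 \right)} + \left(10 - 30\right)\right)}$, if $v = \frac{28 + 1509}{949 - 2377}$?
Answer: $\frac{\sqrt{-44261037429 + 11065122180 \sqrt{2}}}{714} \approx 236.91 i$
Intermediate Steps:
$r{\left(W \right)} = \sqrt{34 + W}$
$v = - \frac{1537}{1428}$ ($v = \frac{1537}{-1428} = 1537 \left(- \frac{1}{1428}\right) = - \frac{1537}{1428} \approx -1.0763$)
$\sqrt{v + \left(2480 + 1861\right) \left(r{\left(16 \right)} + \left(10 - 30\right)\right)} = \sqrt{- \frac{1537}{1428} + \left(2480 + 1861\right) \left(\sqrt{34 + 16} + \left(10 - 30\right)\right)} = \sqrt{- \frac{1537}{1428} + 4341 \left(\sqrt{50} + \left(10 - 30\right)\right)} = \sqrt{- \frac{1537}{1428} + 4341 \left(5 \sqrt{2} - 20\right)} = \sqrt{- \frac{1537}{1428} + 4341 \left(-20 + 5 \sqrt{2}\right)} = \sqrt{- \frac{1537}{1428} - \left(86820 - 21705 \sqrt{2}\right)} = \sqrt{- \frac{123980497}{1428} + 21705 \sqrt{2}}$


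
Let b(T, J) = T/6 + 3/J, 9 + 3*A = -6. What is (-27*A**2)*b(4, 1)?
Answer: -2475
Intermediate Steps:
A = -5 (A = -3 + (1/3)*(-6) = -3 - 2 = -5)
b(T, J) = 3/J + T/6 (b(T, J) = T*(1/6) + 3/J = T/6 + 3/J = 3/J + T/6)
(-27*A**2)*b(4, 1) = (-27*(-5)**2)*(3/1 + (1/6)*4) = (-27*25)*(3*1 + 2/3) = -675*(3 + 2/3) = -675*11/3 = -2475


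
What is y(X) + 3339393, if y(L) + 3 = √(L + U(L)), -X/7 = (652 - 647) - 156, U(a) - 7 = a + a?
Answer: 3339390 + √3178 ≈ 3.3394e+6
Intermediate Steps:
U(a) = 7 + 2*a (U(a) = 7 + (a + a) = 7 + 2*a)
X = 1057 (X = -7*((652 - 647) - 156) = -7*(5 - 156) = -7*(-151) = 1057)
y(L) = -3 + √(7 + 3*L) (y(L) = -3 + √(L + (7 + 2*L)) = -3 + √(7 + 3*L))
y(X) + 3339393 = (-3 + √(7 + 3*1057)) + 3339393 = (-3 + √(7 + 3171)) + 3339393 = (-3 + √3178) + 3339393 = 3339390 + √3178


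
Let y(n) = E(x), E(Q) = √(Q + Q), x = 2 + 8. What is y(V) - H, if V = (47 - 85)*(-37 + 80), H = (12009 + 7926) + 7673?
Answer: -27608 + 2*√5 ≈ -27604.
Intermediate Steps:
H = 27608 (H = 19935 + 7673 = 27608)
V = -1634 (V = -38*43 = -1634)
x = 10
E(Q) = √2*√Q (E(Q) = √(2*Q) = √2*√Q)
y(n) = 2*√5 (y(n) = √2*√10 = 2*√5)
y(V) - H = 2*√5 - 1*27608 = 2*√5 - 27608 = -27608 + 2*√5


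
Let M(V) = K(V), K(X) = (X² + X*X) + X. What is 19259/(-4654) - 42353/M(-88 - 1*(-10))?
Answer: -8268311/1082055 ≈ -7.6413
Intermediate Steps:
K(X) = X + 2*X² (K(X) = (X² + X²) + X = 2*X² + X = X + 2*X²)
M(V) = V*(1 + 2*V)
19259/(-4654) - 42353/M(-88 - 1*(-10)) = 19259/(-4654) - 42353*1/((1 + 2*(-88 - 1*(-10)))*(-88 - 1*(-10))) = 19259*(-1/4654) - 42353*1/((1 + 2*(-88 + 10))*(-88 + 10)) = -19259/4654 - 42353*(-1/(78*(1 + 2*(-78)))) = -19259/4654 - 42353*(-1/(78*(1 - 156))) = -19259/4654 - 42353/((-78*(-155))) = -19259/4654 - 42353/12090 = -8268311/1082055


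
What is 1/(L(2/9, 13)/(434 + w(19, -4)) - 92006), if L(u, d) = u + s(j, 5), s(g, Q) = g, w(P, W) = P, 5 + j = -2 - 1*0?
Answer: -4077/375108523 ≈ -1.0869e-5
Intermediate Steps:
j = -7 (j = -5 + (-2 - 1*0) = -5 + (-2 + 0) = -5 - 2 = -7)
L(u, d) = -7 + u (L(u, d) = u - 7 = -7 + u)
1/(L(2/9, 13)/(434 + w(19, -4)) - 92006) = 1/((-7 + 2/9)/(434 + 19) - 92006) = 1/((-7 + 2*(1/9))/453 - 92006) = 1/((-7 + 2/9)*(1/453) - 92006) = 1/(-61/9*1/453 - 92006) = 1/(-61/4077 - 92006) = 1/(-375108523/4077) = -4077/375108523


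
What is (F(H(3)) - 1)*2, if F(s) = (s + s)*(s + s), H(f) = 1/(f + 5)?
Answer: -15/8 ≈ -1.8750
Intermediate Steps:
H(f) = 1/(5 + f)
F(s) = 4*s**2 (F(s) = (2*s)*(2*s) = 4*s**2)
(F(H(3)) - 1)*2 = (4*(1/(5 + 3))**2 - 1)*2 = (4*(1/8)**2 - 1)*2 = (4*(1/64) - 1)*2 = (1/16 - 1)*2 = -15/16*2 = -15/8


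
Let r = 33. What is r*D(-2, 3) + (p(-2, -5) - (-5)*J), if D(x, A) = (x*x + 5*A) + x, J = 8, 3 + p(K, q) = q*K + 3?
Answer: 611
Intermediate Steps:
p(K, q) = K*q (p(K, q) = -3 + (q*K + 3) = -3 + (K*q + 3) = -3 + (3 + K*q) = K*q)
D(x, A) = x + x**2 + 5*A (D(x, A) = (x**2 + 5*A) + x = x + x**2 + 5*A)
r*D(-2, 3) + (p(-2, -5) - (-5)*J) = 33*(-2 + (-2)**2 + 5*3) + (-2*(-5) - (-5)*8) = 33*(-2 + 4 + 15) + (10 - 1*(-40)) = 33*17 + (10 + 40) = 561 + 50 = 611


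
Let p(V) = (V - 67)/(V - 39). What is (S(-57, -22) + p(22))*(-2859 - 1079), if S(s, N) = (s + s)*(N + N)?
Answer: -335978346/17 ≈ -1.9763e+7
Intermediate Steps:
S(s, N) = 4*N*s (S(s, N) = (2*s)*(2*N) = 4*N*s)
p(V) = (-67 + V)/(-39 + V)
(S(-57, -22) + p(22))*(-2859 - 1079) = (4*(-22)*(-57) + (-67 + 22)/(-39 + 22))*(-2859 - 1079) = (5016 - 45/(-17))*(-3938) = (5016 - 1/17*(-45))*(-3938) = (5016 + 45/17)*(-3938) = (85317/17)*(-3938) = -335978346/17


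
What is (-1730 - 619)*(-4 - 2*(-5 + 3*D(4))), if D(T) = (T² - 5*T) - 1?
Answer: -84564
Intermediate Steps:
D(T) = -1 + T² - 5*T
(-1730 - 619)*(-4 - 2*(-5 + 3*D(4))) = (-1730 - 619)*(-4 - 2*(-5 + 3*(-1 + 4² - 5*4))) = -2349*(-4 - 2*(-5 + 3*(-1 + 16 - 20))) = -2349*(-4 - 2*(-5 + 3*(-5))) = -2349*(-4 - 2*(-5 - 15)) = -2349*(-4 - 2*(-20)) = -2349*(-4 + 40) = -2349*36 = -84564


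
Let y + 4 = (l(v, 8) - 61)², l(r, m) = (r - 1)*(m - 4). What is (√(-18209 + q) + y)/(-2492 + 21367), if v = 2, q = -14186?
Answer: 649/3775 + I*√32395/18875 ≈ 0.17192 + 0.0095357*I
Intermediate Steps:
l(r, m) = (-1 + r)*(-4 + m)
y = 3245 (y = -4 + ((4 - 1*8 - 4*2 + 8*2) - 61)² = -4 + ((4 - 8 - 8 + 16) - 61)² = -4 + (4 - 61)² = -4 + (-57)² = -4 + 3249 = 3245)
(√(-18209 + q) + y)/(-2492 + 21367) = (√(-18209 - 14186) + 3245)/(-2492 + 21367) = (√(-32395) + 3245)/18875 = (I*√32395 + 3245)*(1/18875) = (3245 + I*√32395)*(1/18875) = 649/3775 + I*√32395/18875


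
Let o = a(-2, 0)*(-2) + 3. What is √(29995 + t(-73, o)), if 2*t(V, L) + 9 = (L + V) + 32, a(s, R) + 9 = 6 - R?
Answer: 3*√13322/2 ≈ 173.13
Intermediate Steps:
a(s, R) = -3 - R (a(s, R) = -9 + (6 - R) = -3 - R)
o = 9 (o = (-3 - 1*0)*(-2) + 3 = (-3 + 0)*(-2) + 3 = -3*(-2) + 3 = 6 + 3 = 9)
t(V, L) = 23/2 + L/2 + V/2 (t(V, L) = -9/2 + ((L + V) + 32)/2 = -9/2 + (32 + L + V)/2 = -9/2 + (16 + L/2 + V/2) = 23/2 + L/2 + V/2)
√(29995 + t(-73, o)) = √(29995 + (23/2 + (½)*9 + (½)*(-73))) = √(29995 + (23/2 + 9/2 - 73/2)) = √(29995 - 41/2) = √(59949/2) = 3*√13322/2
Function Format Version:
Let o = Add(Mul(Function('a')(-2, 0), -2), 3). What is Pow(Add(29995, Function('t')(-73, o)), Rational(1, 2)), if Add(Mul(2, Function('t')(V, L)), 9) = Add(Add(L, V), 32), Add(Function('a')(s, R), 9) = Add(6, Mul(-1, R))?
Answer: Mul(Rational(3, 2), Pow(13322, Rational(1, 2))) ≈ 173.13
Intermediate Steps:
Function('a')(s, R) = Add(-3, Mul(-1, R)) (Function('a')(s, R) = Add(-9, Add(6, Mul(-1, R))) = Add(-3, Mul(-1, R)))
o = 9 (o = Add(Mul(Add(-3, Mul(-1, 0)), -2), 3) = Add(Mul(Add(-3, 0), -2), 3) = Add(Mul(-3, -2), 3) = Add(6, 3) = 9)
Function('t')(V, L) = Add(Rational(23, 2), Mul(Rational(1, 2), L), Mul(Rational(1, 2), V)) (Function('t')(V, L) = Add(Rational(-9, 2), Mul(Rational(1, 2), Add(Add(L, V), 32))) = Add(Rational(-9, 2), Mul(Rational(1, 2), Add(32, L, V))) = Add(Rational(-9, 2), Add(16, Mul(Rational(1, 2), L), Mul(Rational(1, 2), V))) = Add(Rational(23, 2), Mul(Rational(1, 2), L), Mul(Rational(1, 2), V)))
Pow(Add(29995, Function('t')(-73, o)), Rational(1, 2)) = Pow(Add(29995, Add(Rational(23, 2), Mul(Rational(1, 2), 9), Mul(Rational(1, 2), -73))), Rational(1, 2)) = Pow(Add(29995, Add(Rational(23, 2), Rational(9, 2), Rational(-73, 2))), Rational(1, 2)) = Pow(Add(29995, Rational(-41, 2)), Rational(1, 2)) = Pow(Rational(59949, 2), Rational(1, 2)) = Mul(Rational(3, 2), Pow(13322, Rational(1, 2)))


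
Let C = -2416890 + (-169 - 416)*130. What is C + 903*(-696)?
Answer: -3121428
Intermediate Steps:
C = -2492940 (C = -2416890 - 585*130 = -2416890 - 76050 = -2492940)
C + 903*(-696) = -2492940 + 903*(-696) = -2492940 - 628488 = -3121428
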